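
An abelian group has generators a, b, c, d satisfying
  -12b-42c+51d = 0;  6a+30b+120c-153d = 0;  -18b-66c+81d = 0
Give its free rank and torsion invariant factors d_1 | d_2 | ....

rank_ℚ(R)=3; free=4−3=1
SNF(R) diag = [3, 6, 6] → torsion [3, 6, 6]

Answer: M ≅ ℤ^1 ⊕ ℤ/3 ⊕ ℤ/6 ⊕ ℤ/6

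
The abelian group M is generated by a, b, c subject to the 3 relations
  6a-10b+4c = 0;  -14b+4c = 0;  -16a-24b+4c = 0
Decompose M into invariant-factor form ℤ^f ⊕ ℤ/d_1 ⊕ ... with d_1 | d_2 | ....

Answer: M ≅ ℤ/2 ⊕ ℤ/2 ⊕ ℤ/4

Derivation:
rank_ℚ(R)=3; free=3−3=0
SNF(R) diag = [2, 2, 4] → torsion [2, 2, 4]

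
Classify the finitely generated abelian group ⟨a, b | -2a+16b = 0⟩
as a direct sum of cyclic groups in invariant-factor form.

Answer: M ≅ ℤ^1 ⊕ ℤ/2

Derivation:
rank_ℚ(R)=1; free=2−1=1
SNF(R) diag = [2] → torsion [2]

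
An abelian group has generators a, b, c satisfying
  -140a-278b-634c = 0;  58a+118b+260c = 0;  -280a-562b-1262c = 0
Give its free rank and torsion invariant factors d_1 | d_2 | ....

Answer: M ≅ ℤ/2 ⊕ ℤ/6 ⊕ ℤ/12

Derivation:
rank_ℚ(R)=3; free=3−3=0
SNF(R) diag = [2, 6, 12] → torsion [2, 6, 12]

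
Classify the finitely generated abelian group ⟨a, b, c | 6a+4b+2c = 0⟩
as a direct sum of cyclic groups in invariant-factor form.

Answer: M ≅ ℤ^2 ⊕ ℤ/2

Derivation:
rank_ℚ(R)=1; free=3−1=2
SNF(R) diag = [2] → torsion [2]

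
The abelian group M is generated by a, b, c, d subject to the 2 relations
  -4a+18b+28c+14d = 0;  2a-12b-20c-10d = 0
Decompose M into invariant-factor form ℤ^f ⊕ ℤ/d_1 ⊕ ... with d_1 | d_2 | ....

rank_ℚ(R)=2; free=4−2=2
SNF(R) diag = [2, 6] → torsion [2, 6]

Answer: M ≅ ℤ^2 ⊕ ℤ/2 ⊕ ℤ/6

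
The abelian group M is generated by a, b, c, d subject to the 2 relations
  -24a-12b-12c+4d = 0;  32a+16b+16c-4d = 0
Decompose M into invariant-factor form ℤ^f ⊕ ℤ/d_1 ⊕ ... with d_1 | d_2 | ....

rank_ℚ(R)=2; free=4−2=2
SNF(R) diag = [4, 4] → torsion [4, 4]

Answer: M ≅ ℤ^2 ⊕ ℤ/4 ⊕ ℤ/4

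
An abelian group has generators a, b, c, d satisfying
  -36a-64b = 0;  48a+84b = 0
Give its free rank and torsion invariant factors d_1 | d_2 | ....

Answer: M ≅ ℤ^2 ⊕ ℤ/4 ⊕ ℤ/12

Derivation:
rank_ℚ(R)=2; free=4−2=2
SNF(R) diag = [4, 12] → torsion [4, 12]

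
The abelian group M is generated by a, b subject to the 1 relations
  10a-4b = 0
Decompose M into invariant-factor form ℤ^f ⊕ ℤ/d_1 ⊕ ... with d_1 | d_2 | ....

Answer: M ≅ ℤ^1 ⊕ ℤ/2

Derivation:
rank_ℚ(R)=1; free=2−1=1
SNF(R) diag = [2] → torsion [2]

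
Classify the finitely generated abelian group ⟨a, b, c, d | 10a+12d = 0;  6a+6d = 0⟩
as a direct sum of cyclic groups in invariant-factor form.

rank_ℚ(R)=2; free=4−2=2
SNF(R) diag = [2, 6] → torsion [2, 6]

Answer: M ≅ ℤ^2 ⊕ ℤ/2 ⊕ ℤ/6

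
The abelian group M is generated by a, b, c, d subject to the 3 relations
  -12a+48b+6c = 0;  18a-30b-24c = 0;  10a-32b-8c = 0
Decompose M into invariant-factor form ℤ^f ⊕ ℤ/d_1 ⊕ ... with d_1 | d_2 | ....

rank_ℚ(R)=3; free=4−3=1
SNF(R) diag = [2, 6, 6] → torsion [2, 6, 6]

Answer: M ≅ ℤ^1 ⊕ ℤ/2 ⊕ ℤ/6 ⊕ ℤ/6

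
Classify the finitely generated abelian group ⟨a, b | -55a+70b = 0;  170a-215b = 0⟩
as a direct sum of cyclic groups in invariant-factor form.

Answer: M ≅ ℤ/5 ⊕ ℤ/15

Derivation:
rank_ℚ(R)=2; free=2−2=0
SNF(R) diag = [5, 15] → torsion [5, 15]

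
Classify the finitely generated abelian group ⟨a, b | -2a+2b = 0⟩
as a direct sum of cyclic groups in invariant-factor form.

rank_ℚ(R)=1; free=2−1=1
SNF(R) diag = [2] → torsion [2]

Answer: M ≅ ℤ^1 ⊕ ℤ/2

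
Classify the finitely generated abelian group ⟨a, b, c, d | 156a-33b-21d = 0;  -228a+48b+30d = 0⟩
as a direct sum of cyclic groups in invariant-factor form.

rank_ℚ(R)=2; free=4−2=2
SNF(R) diag = [3, 6] → torsion [3, 6]

Answer: M ≅ ℤ^2 ⊕ ℤ/3 ⊕ ℤ/6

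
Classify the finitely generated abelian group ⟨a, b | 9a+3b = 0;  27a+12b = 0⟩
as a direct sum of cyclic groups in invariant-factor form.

Answer: M ≅ ℤ/3 ⊕ ℤ/9

Derivation:
rank_ℚ(R)=2; free=2−2=0
SNF(R) diag = [3, 9] → torsion [3, 9]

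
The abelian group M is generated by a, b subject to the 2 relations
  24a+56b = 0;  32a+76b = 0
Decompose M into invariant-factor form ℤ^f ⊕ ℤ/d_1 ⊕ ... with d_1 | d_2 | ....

rank_ℚ(R)=2; free=2−2=0
SNF(R) diag = [4, 8] → torsion [4, 8]

Answer: M ≅ ℤ/4 ⊕ ℤ/8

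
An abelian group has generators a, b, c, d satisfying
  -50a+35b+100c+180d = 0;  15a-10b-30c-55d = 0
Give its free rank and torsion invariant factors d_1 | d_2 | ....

rank_ℚ(R)=2; free=4−2=2
SNF(R) diag = [5, 5] → torsion [5, 5]

Answer: M ≅ ℤ^2 ⊕ ℤ/5 ⊕ ℤ/5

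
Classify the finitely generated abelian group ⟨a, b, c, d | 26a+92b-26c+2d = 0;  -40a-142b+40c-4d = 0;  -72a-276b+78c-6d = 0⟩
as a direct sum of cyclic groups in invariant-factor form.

Answer: M ≅ ℤ^1 ⊕ ℤ/2 ⊕ ℤ/6 ⊕ ℤ/6

Derivation:
rank_ℚ(R)=3; free=4−3=1
SNF(R) diag = [2, 6, 6] → torsion [2, 6, 6]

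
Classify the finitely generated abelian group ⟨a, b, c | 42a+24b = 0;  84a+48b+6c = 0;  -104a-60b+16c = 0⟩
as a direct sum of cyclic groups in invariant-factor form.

rank_ℚ(R)=3; free=3−3=0
SNF(R) diag = [2, 6, 12] → torsion [2, 6, 12]

Answer: M ≅ ℤ/2 ⊕ ℤ/6 ⊕ ℤ/12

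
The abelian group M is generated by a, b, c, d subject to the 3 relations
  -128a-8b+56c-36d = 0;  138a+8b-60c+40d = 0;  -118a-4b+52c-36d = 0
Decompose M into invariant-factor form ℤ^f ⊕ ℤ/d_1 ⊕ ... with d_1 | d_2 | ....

Answer: M ≅ ℤ^1 ⊕ ℤ/2 ⊕ ℤ/4 ⊕ ℤ/12

Derivation:
rank_ℚ(R)=3; free=4−3=1
SNF(R) diag = [2, 4, 12] → torsion [2, 4, 12]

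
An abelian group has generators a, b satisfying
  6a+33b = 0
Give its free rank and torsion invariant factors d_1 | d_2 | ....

rank_ℚ(R)=1; free=2−1=1
SNF(R) diag = [3] → torsion [3]

Answer: M ≅ ℤ^1 ⊕ ℤ/3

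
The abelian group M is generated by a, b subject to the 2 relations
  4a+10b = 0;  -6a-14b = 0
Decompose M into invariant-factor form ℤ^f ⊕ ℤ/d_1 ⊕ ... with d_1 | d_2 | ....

rank_ℚ(R)=2; free=2−2=0
SNF(R) diag = [2, 2] → torsion [2, 2]

Answer: M ≅ ℤ/2 ⊕ ℤ/2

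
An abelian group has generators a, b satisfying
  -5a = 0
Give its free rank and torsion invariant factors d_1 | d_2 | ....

rank_ℚ(R)=1; free=2−1=1
SNF(R) diag = [5] → torsion [5]

Answer: M ≅ ℤ^1 ⊕ ℤ/5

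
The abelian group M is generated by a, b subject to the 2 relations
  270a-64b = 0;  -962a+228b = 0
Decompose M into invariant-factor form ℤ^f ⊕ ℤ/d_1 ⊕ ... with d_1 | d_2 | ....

rank_ℚ(R)=2; free=2−2=0
SNF(R) diag = [2, 4] → torsion [2, 4]

Answer: M ≅ ℤ/2 ⊕ ℤ/4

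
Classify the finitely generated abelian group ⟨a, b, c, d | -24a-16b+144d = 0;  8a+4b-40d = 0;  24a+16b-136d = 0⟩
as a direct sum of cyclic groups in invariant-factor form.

Answer: M ≅ ℤ^1 ⊕ ℤ/4 ⊕ ℤ/8 ⊕ ℤ/8

Derivation:
rank_ℚ(R)=3; free=4−3=1
SNF(R) diag = [4, 8, 8] → torsion [4, 8, 8]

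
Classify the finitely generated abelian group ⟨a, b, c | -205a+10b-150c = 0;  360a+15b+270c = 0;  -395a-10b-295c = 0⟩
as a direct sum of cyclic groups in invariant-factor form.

rank_ℚ(R)=3; free=3−3=0
SNF(R) diag = [5, 5, 15] → torsion [5, 5, 15]

Answer: M ≅ ℤ/5 ⊕ ℤ/5 ⊕ ℤ/15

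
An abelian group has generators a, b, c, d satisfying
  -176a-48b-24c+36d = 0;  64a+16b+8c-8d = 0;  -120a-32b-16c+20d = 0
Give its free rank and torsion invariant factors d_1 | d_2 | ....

Answer: M ≅ ℤ^1 ⊕ ℤ/4 ⊕ ℤ/8 ⊕ ℤ/8

Derivation:
rank_ℚ(R)=3; free=4−3=1
SNF(R) diag = [4, 8, 8] → torsion [4, 8, 8]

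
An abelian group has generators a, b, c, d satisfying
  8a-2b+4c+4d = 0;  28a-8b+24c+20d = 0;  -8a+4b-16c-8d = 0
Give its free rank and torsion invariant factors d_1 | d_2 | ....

rank_ℚ(R)=3; free=4−3=1
SNF(R) diag = [2, 4, 8] → torsion [2, 4, 8]

Answer: M ≅ ℤ^1 ⊕ ℤ/2 ⊕ ℤ/4 ⊕ ℤ/8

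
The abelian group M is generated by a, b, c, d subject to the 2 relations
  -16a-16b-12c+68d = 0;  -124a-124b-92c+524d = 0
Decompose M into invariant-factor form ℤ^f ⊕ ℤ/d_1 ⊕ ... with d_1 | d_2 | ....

rank_ℚ(R)=2; free=4−2=2
SNF(R) diag = [4, 4] → torsion [4, 4]

Answer: M ≅ ℤ^2 ⊕ ℤ/4 ⊕ ℤ/4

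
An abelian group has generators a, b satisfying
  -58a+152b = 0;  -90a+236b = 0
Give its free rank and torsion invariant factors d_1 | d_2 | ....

Answer: M ≅ ℤ/2 ⊕ ℤ/4

Derivation:
rank_ℚ(R)=2; free=2−2=0
SNF(R) diag = [2, 4] → torsion [2, 4]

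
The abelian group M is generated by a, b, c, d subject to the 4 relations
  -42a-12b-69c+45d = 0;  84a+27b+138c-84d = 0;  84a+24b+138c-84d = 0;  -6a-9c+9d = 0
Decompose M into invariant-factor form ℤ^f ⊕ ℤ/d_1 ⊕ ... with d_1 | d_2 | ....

rank_ℚ(R)=4; free=4−4=0
SNF(R) diag = [3, 3, 6, 12] → torsion [3, 3, 6, 12]

Answer: M ≅ ℤ/3 ⊕ ℤ/3 ⊕ ℤ/6 ⊕ ℤ/12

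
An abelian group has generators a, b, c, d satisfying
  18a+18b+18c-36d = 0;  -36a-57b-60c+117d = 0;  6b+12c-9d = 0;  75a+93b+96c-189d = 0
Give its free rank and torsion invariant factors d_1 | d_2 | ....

rank_ℚ(R)=4; free=4−4=0
SNF(R) diag = [3, 3, 9, 18] → torsion [3, 3, 9, 18]

Answer: M ≅ ℤ/3 ⊕ ℤ/3 ⊕ ℤ/9 ⊕ ℤ/18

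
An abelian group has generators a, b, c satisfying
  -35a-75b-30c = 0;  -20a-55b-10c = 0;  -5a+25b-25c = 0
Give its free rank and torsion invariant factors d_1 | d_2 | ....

rank_ℚ(R)=3; free=3−3=0
SNF(R) diag = [5, 5, 5] → torsion [5, 5, 5]

Answer: M ≅ ℤ/5 ⊕ ℤ/5 ⊕ ℤ/5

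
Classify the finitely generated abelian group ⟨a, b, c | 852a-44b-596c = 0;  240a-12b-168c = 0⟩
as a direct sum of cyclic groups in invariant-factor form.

Answer: M ≅ ℤ^1 ⊕ ℤ/4 ⊕ ℤ/12

Derivation:
rank_ℚ(R)=2; free=3−2=1
SNF(R) diag = [4, 12] → torsion [4, 12]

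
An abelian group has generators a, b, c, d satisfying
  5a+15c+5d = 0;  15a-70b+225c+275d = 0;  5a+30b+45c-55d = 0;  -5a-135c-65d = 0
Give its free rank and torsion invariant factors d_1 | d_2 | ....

Answer: M ≅ ℤ/5 ⊕ ℤ/10 ⊕ ℤ/30 ⊕ ℤ/60

Derivation:
rank_ℚ(R)=4; free=4−4=0
SNF(R) diag = [5, 10, 30, 60] → torsion [5, 10, 30, 60]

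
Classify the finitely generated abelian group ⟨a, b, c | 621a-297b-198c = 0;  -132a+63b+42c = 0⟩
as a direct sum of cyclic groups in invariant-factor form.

Answer: M ≅ ℤ^1 ⊕ ℤ/3 ⊕ ℤ/9

Derivation:
rank_ℚ(R)=2; free=3−2=1
SNF(R) diag = [3, 9] → torsion [3, 9]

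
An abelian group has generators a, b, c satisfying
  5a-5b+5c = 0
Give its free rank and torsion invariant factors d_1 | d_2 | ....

rank_ℚ(R)=1; free=3−1=2
SNF(R) diag = [5] → torsion [5]

Answer: M ≅ ℤ^2 ⊕ ℤ/5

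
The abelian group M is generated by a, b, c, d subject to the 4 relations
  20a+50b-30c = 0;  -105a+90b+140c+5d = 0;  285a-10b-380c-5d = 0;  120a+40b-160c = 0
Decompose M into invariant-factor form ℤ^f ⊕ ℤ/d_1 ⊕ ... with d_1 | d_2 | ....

rank_ℚ(R)=4; free=4−4=0
SNF(R) diag = [5, 10, 20, 40] → torsion [5, 10, 20, 40]

Answer: M ≅ ℤ/5 ⊕ ℤ/10 ⊕ ℤ/20 ⊕ ℤ/40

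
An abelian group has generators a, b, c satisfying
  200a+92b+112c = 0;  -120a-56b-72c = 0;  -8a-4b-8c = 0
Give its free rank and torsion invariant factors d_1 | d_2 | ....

rank_ℚ(R)=3; free=3−3=0
SNF(R) diag = [4, 8, 8] → torsion [4, 8, 8]

Answer: M ≅ ℤ/4 ⊕ ℤ/8 ⊕ ℤ/8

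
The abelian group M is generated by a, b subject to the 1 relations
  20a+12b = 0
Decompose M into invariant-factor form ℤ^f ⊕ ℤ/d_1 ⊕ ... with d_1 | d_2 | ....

rank_ℚ(R)=1; free=2−1=1
SNF(R) diag = [4] → torsion [4]

Answer: M ≅ ℤ^1 ⊕ ℤ/4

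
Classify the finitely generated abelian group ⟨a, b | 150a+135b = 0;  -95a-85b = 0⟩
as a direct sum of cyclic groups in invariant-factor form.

rank_ℚ(R)=2; free=2−2=0
SNF(R) diag = [5, 15] → torsion [5, 15]

Answer: M ≅ ℤ/5 ⊕ ℤ/15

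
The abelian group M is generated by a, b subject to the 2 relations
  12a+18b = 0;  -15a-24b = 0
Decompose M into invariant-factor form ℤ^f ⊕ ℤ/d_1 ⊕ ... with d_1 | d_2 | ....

rank_ℚ(R)=2; free=2−2=0
SNF(R) diag = [3, 6] → torsion [3, 6]

Answer: M ≅ ℤ/3 ⊕ ℤ/6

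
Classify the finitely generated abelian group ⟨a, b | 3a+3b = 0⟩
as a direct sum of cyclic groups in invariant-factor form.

Answer: M ≅ ℤ^1 ⊕ ℤ/3

Derivation:
rank_ℚ(R)=1; free=2−1=1
SNF(R) diag = [3] → torsion [3]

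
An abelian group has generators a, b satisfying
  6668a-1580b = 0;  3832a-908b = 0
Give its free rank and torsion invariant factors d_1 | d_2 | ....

Answer: M ≅ ℤ/4 ⊕ ℤ/4

Derivation:
rank_ℚ(R)=2; free=2−2=0
SNF(R) diag = [4, 4] → torsion [4, 4]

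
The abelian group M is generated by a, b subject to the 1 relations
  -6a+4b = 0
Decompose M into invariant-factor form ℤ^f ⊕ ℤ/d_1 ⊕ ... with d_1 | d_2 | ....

Answer: M ≅ ℤ^1 ⊕ ℤ/2

Derivation:
rank_ℚ(R)=1; free=2−1=1
SNF(R) diag = [2] → torsion [2]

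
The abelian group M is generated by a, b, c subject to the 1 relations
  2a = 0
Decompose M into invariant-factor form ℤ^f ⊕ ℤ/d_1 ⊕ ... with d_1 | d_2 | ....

Answer: M ≅ ℤ^2 ⊕ ℤ/2

Derivation:
rank_ℚ(R)=1; free=3−1=2
SNF(R) diag = [2] → torsion [2]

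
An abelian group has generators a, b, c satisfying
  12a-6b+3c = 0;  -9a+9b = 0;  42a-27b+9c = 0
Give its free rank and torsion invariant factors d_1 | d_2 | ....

rank_ℚ(R)=3; free=3−3=0
SNF(R) diag = [3, 3, 9] → torsion [3, 3, 9]

Answer: M ≅ ℤ/3 ⊕ ℤ/3 ⊕ ℤ/9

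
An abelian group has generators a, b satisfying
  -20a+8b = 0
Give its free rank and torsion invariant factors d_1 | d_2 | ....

Answer: M ≅ ℤ^1 ⊕ ℤ/4

Derivation:
rank_ℚ(R)=1; free=2−1=1
SNF(R) diag = [4] → torsion [4]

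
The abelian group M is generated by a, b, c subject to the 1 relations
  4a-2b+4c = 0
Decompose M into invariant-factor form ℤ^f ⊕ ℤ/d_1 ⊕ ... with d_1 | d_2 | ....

Answer: M ≅ ℤ^2 ⊕ ℤ/2

Derivation:
rank_ℚ(R)=1; free=3−1=2
SNF(R) diag = [2] → torsion [2]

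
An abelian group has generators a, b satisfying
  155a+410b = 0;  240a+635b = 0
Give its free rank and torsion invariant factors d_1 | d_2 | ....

Answer: M ≅ ℤ/5 ⊕ ℤ/5

Derivation:
rank_ℚ(R)=2; free=2−2=0
SNF(R) diag = [5, 5] → torsion [5, 5]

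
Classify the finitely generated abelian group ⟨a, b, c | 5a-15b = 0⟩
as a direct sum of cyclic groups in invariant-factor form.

rank_ℚ(R)=1; free=3−1=2
SNF(R) diag = [5] → torsion [5]

Answer: M ≅ ℤ^2 ⊕ ℤ/5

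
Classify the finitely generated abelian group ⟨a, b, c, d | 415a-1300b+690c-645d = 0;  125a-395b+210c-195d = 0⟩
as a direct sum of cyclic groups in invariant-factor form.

rank_ℚ(R)=2; free=4−2=2
SNF(R) diag = [5, 15] → torsion [5, 15]

Answer: M ≅ ℤ^2 ⊕ ℤ/5 ⊕ ℤ/15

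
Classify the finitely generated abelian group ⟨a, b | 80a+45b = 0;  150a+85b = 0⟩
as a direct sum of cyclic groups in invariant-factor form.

Answer: M ≅ ℤ/5 ⊕ ℤ/10

Derivation:
rank_ℚ(R)=2; free=2−2=0
SNF(R) diag = [5, 10] → torsion [5, 10]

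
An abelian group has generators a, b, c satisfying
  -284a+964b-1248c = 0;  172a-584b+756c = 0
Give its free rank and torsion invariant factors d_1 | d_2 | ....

rank_ℚ(R)=2; free=3−2=1
SNF(R) diag = [4, 12] → torsion [4, 12]

Answer: M ≅ ℤ^1 ⊕ ℤ/4 ⊕ ℤ/12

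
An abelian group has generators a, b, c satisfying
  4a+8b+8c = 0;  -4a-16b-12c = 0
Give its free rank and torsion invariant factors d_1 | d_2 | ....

rank_ℚ(R)=2; free=3−2=1
SNF(R) diag = [4, 4] → torsion [4, 4]

Answer: M ≅ ℤ^1 ⊕ ℤ/4 ⊕ ℤ/4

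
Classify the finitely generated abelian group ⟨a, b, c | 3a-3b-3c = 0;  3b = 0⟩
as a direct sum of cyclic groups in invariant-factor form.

Answer: M ≅ ℤ^1 ⊕ ℤ/3 ⊕ ℤ/3

Derivation:
rank_ℚ(R)=2; free=3−2=1
SNF(R) diag = [3, 3] → torsion [3, 3]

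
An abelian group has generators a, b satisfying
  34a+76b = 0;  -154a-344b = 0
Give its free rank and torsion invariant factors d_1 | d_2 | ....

rank_ℚ(R)=2; free=2−2=0
SNF(R) diag = [2, 4] → torsion [2, 4]

Answer: M ≅ ℤ/2 ⊕ ℤ/4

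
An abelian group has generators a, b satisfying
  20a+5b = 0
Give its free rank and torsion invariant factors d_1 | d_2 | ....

rank_ℚ(R)=1; free=2−1=1
SNF(R) diag = [5] → torsion [5]

Answer: M ≅ ℤ^1 ⊕ ℤ/5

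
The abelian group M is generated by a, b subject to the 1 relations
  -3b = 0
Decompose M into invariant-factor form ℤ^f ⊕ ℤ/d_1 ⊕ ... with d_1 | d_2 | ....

Answer: M ≅ ℤ^1 ⊕ ℤ/3

Derivation:
rank_ℚ(R)=1; free=2−1=1
SNF(R) diag = [3] → torsion [3]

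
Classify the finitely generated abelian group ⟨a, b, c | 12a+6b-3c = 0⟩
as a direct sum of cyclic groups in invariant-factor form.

Answer: M ≅ ℤ^2 ⊕ ℤ/3

Derivation:
rank_ℚ(R)=1; free=3−1=2
SNF(R) diag = [3] → torsion [3]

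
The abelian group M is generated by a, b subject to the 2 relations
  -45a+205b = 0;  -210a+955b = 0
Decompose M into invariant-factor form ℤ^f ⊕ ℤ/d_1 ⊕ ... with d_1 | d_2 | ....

Answer: M ≅ ℤ/5 ⊕ ℤ/15

Derivation:
rank_ℚ(R)=2; free=2−2=0
SNF(R) diag = [5, 15] → torsion [5, 15]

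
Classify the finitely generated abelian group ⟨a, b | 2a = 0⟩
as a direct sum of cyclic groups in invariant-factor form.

rank_ℚ(R)=1; free=2−1=1
SNF(R) diag = [2] → torsion [2]

Answer: M ≅ ℤ^1 ⊕ ℤ/2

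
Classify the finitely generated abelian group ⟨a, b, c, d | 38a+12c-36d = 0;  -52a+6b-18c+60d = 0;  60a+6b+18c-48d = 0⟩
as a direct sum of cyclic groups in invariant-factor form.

Answer: M ≅ ℤ^1 ⊕ ℤ/2 ⊕ ℤ/6 ⊕ ℤ/12

Derivation:
rank_ℚ(R)=3; free=4−3=1
SNF(R) diag = [2, 6, 12] → torsion [2, 6, 12]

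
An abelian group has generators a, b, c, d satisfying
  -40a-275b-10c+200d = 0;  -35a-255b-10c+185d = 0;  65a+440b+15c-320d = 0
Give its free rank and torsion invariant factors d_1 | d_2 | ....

rank_ℚ(R)=3; free=4−3=1
SNF(R) diag = [5, 5, 5] → torsion [5, 5, 5]

Answer: M ≅ ℤ^1 ⊕ ℤ/5 ⊕ ℤ/5 ⊕ ℤ/5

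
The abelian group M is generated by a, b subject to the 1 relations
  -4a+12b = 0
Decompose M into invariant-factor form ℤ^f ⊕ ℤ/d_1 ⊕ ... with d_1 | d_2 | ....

rank_ℚ(R)=1; free=2−1=1
SNF(R) diag = [4] → torsion [4]

Answer: M ≅ ℤ^1 ⊕ ℤ/4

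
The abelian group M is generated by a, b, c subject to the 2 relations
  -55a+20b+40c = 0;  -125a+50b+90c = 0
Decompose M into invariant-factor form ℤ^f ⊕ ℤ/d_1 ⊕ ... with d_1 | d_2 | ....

Answer: M ≅ ℤ^1 ⊕ ℤ/5 ⊕ ℤ/10

Derivation:
rank_ℚ(R)=2; free=3−2=1
SNF(R) diag = [5, 10] → torsion [5, 10]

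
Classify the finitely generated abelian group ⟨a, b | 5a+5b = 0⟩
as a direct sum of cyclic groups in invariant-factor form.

Answer: M ≅ ℤ^1 ⊕ ℤ/5

Derivation:
rank_ℚ(R)=1; free=2−1=1
SNF(R) diag = [5] → torsion [5]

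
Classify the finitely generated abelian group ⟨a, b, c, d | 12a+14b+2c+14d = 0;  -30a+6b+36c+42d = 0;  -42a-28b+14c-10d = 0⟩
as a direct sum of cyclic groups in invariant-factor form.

rank_ℚ(R)=3; free=4−3=1
SNF(R) diag = [2, 6, 18] → torsion [2, 6, 18]

Answer: M ≅ ℤ^1 ⊕ ℤ/2 ⊕ ℤ/6 ⊕ ℤ/18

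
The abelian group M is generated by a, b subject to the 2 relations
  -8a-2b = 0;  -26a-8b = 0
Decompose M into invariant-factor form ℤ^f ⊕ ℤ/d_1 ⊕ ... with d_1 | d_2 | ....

Answer: M ≅ ℤ/2 ⊕ ℤ/6

Derivation:
rank_ℚ(R)=2; free=2−2=0
SNF(R) diag = [2, 6] → torsion [2, 6]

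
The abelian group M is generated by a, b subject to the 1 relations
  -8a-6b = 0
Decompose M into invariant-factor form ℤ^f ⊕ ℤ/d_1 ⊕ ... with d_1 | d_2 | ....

rank_ℚ(R)=1; free=2−1=1
SNF(R) diag = [2] → torsion [2]

Answer: M ≅ ℤ^1 ⊕ ℤ/2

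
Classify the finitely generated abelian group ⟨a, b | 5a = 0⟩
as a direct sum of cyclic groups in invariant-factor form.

Answer: M ≅ ℤ^1 ⊕ ℤ/5

Derivation:
rank_ℚ(R)=1; free=2−1=1
SNF(R) diag = [5] → torsion [5]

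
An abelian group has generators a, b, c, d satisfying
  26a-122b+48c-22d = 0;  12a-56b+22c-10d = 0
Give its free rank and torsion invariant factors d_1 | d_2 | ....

rank_ℚ(R)=2; free=4−2=2
SNF(R) diag = [2, 2] → torsion [2, 2]

Answer: M ≅ ℤ^2 ⊕ ℤ/2 ⊕ ℤ/2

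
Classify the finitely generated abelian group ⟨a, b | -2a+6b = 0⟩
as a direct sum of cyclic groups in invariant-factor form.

Answer: M ≅ ℤ^1 ⊕ ℤ/2

Derivation:
rank_ℚ(R)=1; free=2−1=1
SNF(R) diag = [2] → torsion [2]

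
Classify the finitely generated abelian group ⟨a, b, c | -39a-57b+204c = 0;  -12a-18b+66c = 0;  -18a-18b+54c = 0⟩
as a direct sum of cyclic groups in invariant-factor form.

rank_ℚ(R)=3; free=3−3=0
SNF(R) diag = [3, 6, 18] → torsion [3, 6, 18]

Answer: M ≅ ℤ/3 ⊕ ℤ/6 ⊕ ℤ/18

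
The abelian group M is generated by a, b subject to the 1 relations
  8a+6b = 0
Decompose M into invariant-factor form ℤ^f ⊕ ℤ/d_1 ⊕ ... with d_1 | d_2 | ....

Answer: M ≅ ℤ^1 ⊕ ℤ/2

Derivation:
rank_ℚ(R)=1; free=2−1=1
SNF(R) diag = [2] → torsion [2]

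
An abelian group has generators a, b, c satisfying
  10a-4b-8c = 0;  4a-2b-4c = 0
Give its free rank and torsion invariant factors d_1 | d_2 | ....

rank_ℚ(R)=2; free=3−2=1
SNF(R) diag = [2, 2] → torsion [2, 2]

Answer: M ≅ ℤ^1 ⊕ ℤ/2 ⊕ ℤ/2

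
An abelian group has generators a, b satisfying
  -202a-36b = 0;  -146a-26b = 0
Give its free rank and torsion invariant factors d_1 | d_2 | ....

rank_ℚ(R)=2; free=2−2=0
SNF(R) diag = [2, 2] → torsion [2, 2]

Answer: M ≅ ℤ/2 ⊕ ℤ/2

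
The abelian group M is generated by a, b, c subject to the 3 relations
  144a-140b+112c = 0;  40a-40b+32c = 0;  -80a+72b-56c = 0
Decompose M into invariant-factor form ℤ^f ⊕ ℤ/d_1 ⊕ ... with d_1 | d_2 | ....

rank_ℚ(R)=3; free=3−3=0
SNF(R) diag = [4, 8, 8] → torsion [4, 8, 8]

Answer: M ≅ ℤ/4 ⊕ ℤ/8 ⊕ ℤ/8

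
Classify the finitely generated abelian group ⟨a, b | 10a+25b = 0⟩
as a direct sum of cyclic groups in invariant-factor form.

Answer: M ≅ ℤ^1 ⊕ ℤ/5

Derivation:
rank_ℚ(R)=1; free=2−1=1
SNF(R) diag = [5] → torsion [5]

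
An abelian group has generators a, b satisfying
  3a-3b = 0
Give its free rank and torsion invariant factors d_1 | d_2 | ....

Answer: M ≅ ℤ^1 ⊕ ℤ/3

Derivation:
rank_ℚ(R)=1; free=2−1=1
SNF(R) diag = [3] → torsion [3]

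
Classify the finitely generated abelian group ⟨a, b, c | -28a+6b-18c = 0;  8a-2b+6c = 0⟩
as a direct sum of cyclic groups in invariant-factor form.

rank_ℚ(R)=2; free=3−2=1
SNF(R) diag = [2, 4] → torsion [2, 4]

Answer: M ≅ ℤ^1 ⊕ ℤ/2 ⊕ ℤ/4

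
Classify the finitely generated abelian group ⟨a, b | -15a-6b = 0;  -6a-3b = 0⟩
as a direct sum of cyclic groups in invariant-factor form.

rank_ℚ(R)=2; free=2−2=0
SNF(R) diag = [3, 3] → torsion [3, 3]

Answer: M ≅ ℤ/3 ⊕ ℤ/3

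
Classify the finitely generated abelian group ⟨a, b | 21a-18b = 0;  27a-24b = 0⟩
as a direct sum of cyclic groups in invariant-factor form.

Answer: M ≅ ℤ/3 ⊕ ℤ/6

Derivation:
rank_ℚ(R)=2; free=2−2=0
SNF(R) diag = [3, 6] → torsion [3, 6]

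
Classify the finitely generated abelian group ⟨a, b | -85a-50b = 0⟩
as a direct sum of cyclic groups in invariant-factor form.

rank_ℚ(R)=1; free=2−1=1
SNF(R) diag = [5] → torsion [5]

Answer: M ≅ ℤ^1 ⊕ ℤ/5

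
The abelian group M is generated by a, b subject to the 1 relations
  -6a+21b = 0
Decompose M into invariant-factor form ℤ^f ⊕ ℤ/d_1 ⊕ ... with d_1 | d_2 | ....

rank_ℚ(R)=1; free=2−1=1
SNF(R) diag = [3] → torsion [3]

Answer: M ≅ ℤ^1 ⊕ ℤ/3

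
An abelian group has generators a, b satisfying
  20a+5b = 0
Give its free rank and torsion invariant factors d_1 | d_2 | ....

Answer: M ≅ ℤ^1 ⊕ ℤ/5

Derivation:
rank_ℚ(R)=1; free=2−1=1
SNF(R) diag = [5] → torsion [5]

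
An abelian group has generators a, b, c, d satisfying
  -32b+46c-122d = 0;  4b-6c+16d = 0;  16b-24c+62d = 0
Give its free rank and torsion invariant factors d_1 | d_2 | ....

rank_ℚ(R)=3; free=4−3=1
SNF(R) diag = [2, 2, 4] → torsion [2, 2, 4]

Answer: M ≅ ℤ^1 ⊕ ℤ/2 ⊕ ℤ/2 ⊕ ℤ/4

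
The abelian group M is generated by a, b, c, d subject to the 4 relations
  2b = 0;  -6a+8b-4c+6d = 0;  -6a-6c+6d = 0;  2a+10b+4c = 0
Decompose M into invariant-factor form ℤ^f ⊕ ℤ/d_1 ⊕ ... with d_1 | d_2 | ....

Answer: M ≅ ℤ/2 ⊕ ℤ/2 ⊕ ℤ/2 ⊕ ℤ/6

Derivation:
rank_ℚ(R)=4; free=4−4=0
SNF(R) diag = [2, 2, 2, 6] → torsion [2, 2, 2, 6]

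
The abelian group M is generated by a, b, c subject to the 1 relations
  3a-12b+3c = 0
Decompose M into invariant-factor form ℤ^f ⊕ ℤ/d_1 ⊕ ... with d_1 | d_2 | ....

Answer: M ≅ ℤ^2 ⊕ ℤ/3

Derivation:
rank_ℚ(R)=1; free=3−1=2
SNF(R) diag = [3] → torsion [3]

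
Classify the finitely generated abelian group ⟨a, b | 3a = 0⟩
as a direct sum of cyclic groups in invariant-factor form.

Answer: M ≅ ℤ^1 ⊕ ℤ/3

Derivation:
rank_ℚ(R)=1; free=2−1=1
SNF(R) diag = [3] → torsion [3]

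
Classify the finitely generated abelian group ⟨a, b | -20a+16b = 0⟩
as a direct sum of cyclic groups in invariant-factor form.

rank_ℚ(R)=1; free=2−1=1
SNF(R) diag = [4] → torsion [4]

Answer: M ≅ ℤ^1 ⊕ ℤ/4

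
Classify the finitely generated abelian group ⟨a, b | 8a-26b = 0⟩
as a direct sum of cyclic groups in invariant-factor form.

Answer: M ≅ ℤ^1 ⊕ ℤ/2

Derivation:
rank_ℚ(R)=1; free=2−1=1
SNF(R) diag = [2] → torsion [2]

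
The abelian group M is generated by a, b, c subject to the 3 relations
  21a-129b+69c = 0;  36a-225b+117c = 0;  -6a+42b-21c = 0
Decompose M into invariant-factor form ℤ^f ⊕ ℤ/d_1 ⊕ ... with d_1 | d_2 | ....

rank_ℚ(R)=3; free=3−3=0
SNF(R) diag = [3, 9, 9] → torsion [3, 9, 9]

Answer: M ≅ ℤ/3 ⊕ ℤ/9 ⊕ ℤ/9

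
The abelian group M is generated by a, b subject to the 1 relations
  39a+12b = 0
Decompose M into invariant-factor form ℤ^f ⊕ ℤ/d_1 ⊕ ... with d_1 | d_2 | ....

rank_ℚ(R)=1; free=2−1=1
SNF(R) diag = [3] → torsion [3]

Answer: M ≅ ℤ^1 ⊕ ℤ/3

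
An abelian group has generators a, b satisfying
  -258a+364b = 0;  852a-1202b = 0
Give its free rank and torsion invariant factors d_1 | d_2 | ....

Answer: M ≅ ℤ/2 ⊕ ℤ/6

Derivation:
rank_ℚ(R)=2; free=2−2=0
SNF(R) diag = [2, 6] → torsion [2, 6]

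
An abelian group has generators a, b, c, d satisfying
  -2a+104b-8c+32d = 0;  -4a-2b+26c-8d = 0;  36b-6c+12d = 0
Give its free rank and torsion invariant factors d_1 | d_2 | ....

Answer: M ≅ ℤ^1 ⊕ ℤ/2 ⊕ ℤ/6 ⊕ ℤ/6

Derivation:
rank_ℚ(R)=3; free=4−3=1
SNF(R) diag = [2, 6, 6] → torsion [2, 6, 6]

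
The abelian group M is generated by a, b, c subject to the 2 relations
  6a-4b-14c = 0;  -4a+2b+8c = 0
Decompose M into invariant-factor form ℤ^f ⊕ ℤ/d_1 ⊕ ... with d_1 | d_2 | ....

rank_ℚ(R)=2; free=3−2=1
SNF(R) diag = [2, 2] → torsion [2, 2]

Answer: M ≅ ℤ^1 ⊕ ℤ/2 ⊕ ℤ/2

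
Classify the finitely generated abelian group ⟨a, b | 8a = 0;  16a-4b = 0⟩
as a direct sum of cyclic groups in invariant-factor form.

Answer: M ≅ ℤ/4 ⊕ ℤ/8

Derivation:
rank_ℚ(R)=2; free=2−2=0
SNF(R) diag = [4, 8] → torsion [4, 8]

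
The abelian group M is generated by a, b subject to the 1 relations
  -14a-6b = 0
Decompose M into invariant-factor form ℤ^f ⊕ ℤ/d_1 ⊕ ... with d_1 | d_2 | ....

Answer: M ≅ ℤ^1 ⊕ ℤ/2

Derivation:
rank_ℚ(R)=1; free=2−1=1
SNF(R) diag = [2] → torsion [2]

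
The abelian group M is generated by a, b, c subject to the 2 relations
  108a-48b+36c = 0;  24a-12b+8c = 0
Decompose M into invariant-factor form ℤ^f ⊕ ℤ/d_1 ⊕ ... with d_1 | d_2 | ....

Answer: M ≅ ℤ^1 ⊕ ℤ/4 ⊕ ℤ/12

Derivation:
rank_ℚ(R)=2; free=3−2=1
SNF(R) diag = [4, 12] → torsion [4, 12]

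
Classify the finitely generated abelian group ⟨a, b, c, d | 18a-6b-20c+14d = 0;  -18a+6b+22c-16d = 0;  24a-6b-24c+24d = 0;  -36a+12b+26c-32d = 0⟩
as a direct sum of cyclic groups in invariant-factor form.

Answer: M ≅ ℤ/2 ⊕ ℤ/6 ⊕ ℤ/6 ⊕ ℤ/18

Derivation:
rank_ℚ(R)=4; free=4−4=0
SNF(R) diag = [2, 6, 6, 18] → torsion [2, 6, 6, 18]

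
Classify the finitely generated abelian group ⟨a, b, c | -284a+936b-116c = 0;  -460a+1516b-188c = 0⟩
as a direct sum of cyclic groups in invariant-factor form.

rank_ℚ(R)=2; free=3−2=1
SNF(R) diag = [4, 4] → torsion [4, 4]

Answer: M ≅ ℤ^1 ⊕ ℤ/4 ⊕ ℤ/4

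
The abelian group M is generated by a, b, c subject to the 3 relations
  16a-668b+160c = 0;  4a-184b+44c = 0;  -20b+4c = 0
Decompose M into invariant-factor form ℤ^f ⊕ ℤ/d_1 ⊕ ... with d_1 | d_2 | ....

rank_ℚ(R)=3; free=3−3=0
SNF(R) diag = [4, 4, 12] → torsion [4, 4, 12]

Answer: M ≅ ℤ/4 ⊕ ℤ/4 ⊕ ℤ/12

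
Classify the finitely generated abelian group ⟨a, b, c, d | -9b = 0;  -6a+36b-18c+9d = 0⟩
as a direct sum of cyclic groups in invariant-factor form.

Answer: M ≅ ℤ^2 ⊕ ℤ/3 ⊕ ℤ/9

Derivation:
rank_ℚ(R)=2; free=4−2=2
SNF(R) diag = [3, 9] → torsion [3, 9]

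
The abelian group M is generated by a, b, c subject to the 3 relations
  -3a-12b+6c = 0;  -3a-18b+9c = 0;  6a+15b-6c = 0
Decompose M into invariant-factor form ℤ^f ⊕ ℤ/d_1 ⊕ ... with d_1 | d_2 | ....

rank_ℚ(R)=3; free=3−3=0
SNF(R) diag = [3, 3, 3] → torsion [3, 3, 3]

Answer: M ≅ ℤ/3 ⊕ ℤ/3 ⊕ ℤ/3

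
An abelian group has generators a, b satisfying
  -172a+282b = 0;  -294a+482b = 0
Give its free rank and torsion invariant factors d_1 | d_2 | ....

rank_ℚ(R)=2; free=2−2=0
SNF(R) diag = [2, 2] → torsion [2, 2]

Answer: M ≅ ℤ/2 ⊕ ℤ/2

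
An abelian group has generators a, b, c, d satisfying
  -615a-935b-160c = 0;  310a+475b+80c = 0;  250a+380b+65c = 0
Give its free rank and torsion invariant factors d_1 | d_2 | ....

Answer: M ≅ ℤ^1 ⊕ ℤ/5 ⊕ ℤ/5 ⊕ ℤ/5

Derivation:
rank_ℚ(R)=3; free=4−3=1
SNF(R) diag = [5, 5, 5] → torsion [5, 5, 5]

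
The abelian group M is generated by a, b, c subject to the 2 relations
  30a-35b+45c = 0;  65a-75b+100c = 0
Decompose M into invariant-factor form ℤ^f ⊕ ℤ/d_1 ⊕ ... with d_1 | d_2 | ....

Answer: M ≅ ℤ^1 ⊕ ℤ/5 ⊕ ℤ/5

Derivation:
rank_ℚ(R)=2; free=3−2=1
SNF(R) diag = [5, 5] → torsion [5, 5]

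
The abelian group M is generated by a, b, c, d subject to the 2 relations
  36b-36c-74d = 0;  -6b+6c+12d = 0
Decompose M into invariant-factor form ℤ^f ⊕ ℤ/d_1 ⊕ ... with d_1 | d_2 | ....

rank_ℚ(R)=2; free=4−2=2
SNF(R) diag = [2, 6] → torsion [2, 6]

Answer: M ≅ ℤ^2 ⊕ ℤ/2 ⊕ ℤ/6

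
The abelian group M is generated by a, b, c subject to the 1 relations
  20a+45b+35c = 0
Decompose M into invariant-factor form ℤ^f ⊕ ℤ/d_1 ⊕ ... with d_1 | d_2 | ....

Answer: M ≅ ℤ^2 ⊕ ℤ/5

Derivation:
rank_ℚ(R)=1; free=3−1=2
SNF(R) diag = [5] → torsion [5]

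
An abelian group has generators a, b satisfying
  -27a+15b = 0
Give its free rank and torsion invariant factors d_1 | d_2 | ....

rank_ℚ(R)=1; free=2−1=1
SNF(R) diag = [3] → torsion [3]

Answer: M ≅ ℤ^1 ⊕ ℤ/3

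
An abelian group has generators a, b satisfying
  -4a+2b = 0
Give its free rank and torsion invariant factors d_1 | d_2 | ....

Answer: M ≅ ℤ^1 ⊕ ℤ/2

Derivation:
rank_ℚ(R)=1; free=2−1=1
SNF(R) diag = [2] → torsion [2]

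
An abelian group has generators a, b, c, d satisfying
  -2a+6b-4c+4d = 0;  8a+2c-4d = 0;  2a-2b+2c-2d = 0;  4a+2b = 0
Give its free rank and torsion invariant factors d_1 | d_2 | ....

rank_ℚ(R)=4; free=4−4=0
SNF(R) diag = [2, 2, 2, 2] → torsion [2, 2, 2, 2]

Answer: M ≅ ℤ/2 ⊕ ℤ/2 ⊕ ℤ/2 ⊕ ℤ/2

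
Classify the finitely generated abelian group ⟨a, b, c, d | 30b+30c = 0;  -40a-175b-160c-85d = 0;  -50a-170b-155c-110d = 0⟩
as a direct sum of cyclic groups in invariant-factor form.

rank_ℚ(R)=3; free=4−3=1
SNF(R) diag = [5, 15, 30] → torsion [5, 15, 30]

Answer: M ≅ ℤ^1 ⊕ ℤ/5 ⊕ ℤ/15 ⊕ ℤ/30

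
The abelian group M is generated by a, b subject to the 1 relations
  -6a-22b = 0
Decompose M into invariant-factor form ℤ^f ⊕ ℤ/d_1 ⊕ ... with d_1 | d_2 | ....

Answer: M ≅ ℤ^1 ⊕ ℤ/2

Derivation:
rank_ℚ(R)=1; free=2−1=1
SNF(R) diag = [2] → torsion [2]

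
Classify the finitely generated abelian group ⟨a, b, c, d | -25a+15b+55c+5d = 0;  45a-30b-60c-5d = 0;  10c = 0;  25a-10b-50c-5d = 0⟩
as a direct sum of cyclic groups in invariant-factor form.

rank_ℚ(R)=4; free=4−4=0
SNF(R) diag = [5, 5, 10, 20] → torsion [5, 5, 10, 20]

Answer: M ≅ ℤ/5 ⊕ ℤ/5 ⊕ ℤ/10 ⊕ ℤ/20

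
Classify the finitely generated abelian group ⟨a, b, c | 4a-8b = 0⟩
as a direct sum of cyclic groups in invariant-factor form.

Answer: M ≅ ℤ^2 ⊕ ℤ/4

Derivation:
rank_ℚ(R)=1; free=3−1=2
SNF(R) diag = [4] → torsion [4]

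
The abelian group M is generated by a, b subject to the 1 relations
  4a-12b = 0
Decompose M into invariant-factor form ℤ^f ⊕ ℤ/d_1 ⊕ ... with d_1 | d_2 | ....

rank_ℚ(R)=1; free=2−1=1
SNF(R) diag = [4] → torsion [4]

Answer: M ≅ ℤ^1 ⊕ ℤ/4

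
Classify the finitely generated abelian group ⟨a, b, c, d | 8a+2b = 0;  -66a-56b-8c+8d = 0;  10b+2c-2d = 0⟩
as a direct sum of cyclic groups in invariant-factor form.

rank_ℚ(R)=3; free=4−3=1
SNF(R) diag = [2, 2, 2] → torsion [2, 2, 2]

Answer: M ≅ ℤ^1 ⊕ ℤ/2 ⊕ ℤ/2 ⊕ ℤ/2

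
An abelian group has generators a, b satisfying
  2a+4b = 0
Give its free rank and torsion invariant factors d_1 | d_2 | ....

rank_ℚ(R)=1; free=2−1=1
SNF(R) diag = [2] → torsion [2]

Answer: M ≅ ℤ^1 ⊕ ℤ/2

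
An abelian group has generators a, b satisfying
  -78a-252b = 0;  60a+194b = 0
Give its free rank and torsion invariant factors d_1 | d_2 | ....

Answer: M ≅ ℤ/2 ⊕ ℤ/6

Derivation:
rank_ℚ(R)=2; free=2−2=0
SNF(R) diag = [2, 6] → torsion [2, 6]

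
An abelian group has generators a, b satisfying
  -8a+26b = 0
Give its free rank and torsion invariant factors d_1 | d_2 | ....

rank_ℚ(R)=1; free=2−1=1
SNF(R) diag = [2] → torsion [2]

Answer: M ≅ ℤ^1 ⊕ ℤ/2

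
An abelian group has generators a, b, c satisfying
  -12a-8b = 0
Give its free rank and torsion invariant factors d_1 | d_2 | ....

rank_ℚ(R)=1; free=3−1=2
SNF(R) diag = [4] → torsion [4]

Answer: M ≅ ℤ^2 ⊕ ℤ/4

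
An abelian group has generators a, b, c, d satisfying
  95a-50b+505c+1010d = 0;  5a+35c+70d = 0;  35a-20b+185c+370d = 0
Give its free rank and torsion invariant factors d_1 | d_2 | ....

rank_ℚ(R)=3; free=4−3=1
SNF(R) diag = [5, 10, 20] → torsion [5, 10, 20]

Answer: M ≅ ℤ^1 ⊕ ℤ/5 ⊕ ℤ/10 ⊕ ℤ/20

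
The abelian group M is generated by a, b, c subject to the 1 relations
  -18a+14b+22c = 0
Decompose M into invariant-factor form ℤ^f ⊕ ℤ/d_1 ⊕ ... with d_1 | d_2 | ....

rank_ℚ(R)=1; free=3−1=2
SNF(R) diag = [2] → torsion [2]

Answer: M ≅ ℤ^2 ⊕ ℤ/2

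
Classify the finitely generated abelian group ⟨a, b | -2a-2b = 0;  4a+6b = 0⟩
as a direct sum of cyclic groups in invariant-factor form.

rank_ℚ(R)=2; free=2−2=0
SNF(R) diag = [2, 2] → torsion [2, 2]

Answer: M ≅ ℤ/2 ⊕ ℤ/2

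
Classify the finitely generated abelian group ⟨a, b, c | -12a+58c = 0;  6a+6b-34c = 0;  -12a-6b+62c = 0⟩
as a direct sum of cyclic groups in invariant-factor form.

rank_ℚ(R)=3; free=3−3=0
SNF(R) diag = [2, 6, 6] → torsion [2, 6, 6]

Answer: M ≅ ℤ/2 ⊕ ℤ/6 ⊕ ℤ/6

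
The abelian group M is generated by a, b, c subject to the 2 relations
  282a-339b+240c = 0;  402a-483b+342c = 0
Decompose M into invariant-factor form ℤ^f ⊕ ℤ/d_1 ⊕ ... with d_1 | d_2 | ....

rank_ℚ(R)=2; free=3−2=1
SNF(R) diag = [3, 6] → torsion [3, 6]

Answer: M ≅ ℤ^1 ⊕ ℤ/3 ⊕ ℤ/6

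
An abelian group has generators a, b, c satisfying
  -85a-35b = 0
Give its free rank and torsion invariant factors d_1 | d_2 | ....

Answer: M ≅ ℤ^2 ⊕ ℤ/5

Derivation:
rank_ℚ(R)=1; free=3−1=2
SNF(R) diag = [5] → torsion [5]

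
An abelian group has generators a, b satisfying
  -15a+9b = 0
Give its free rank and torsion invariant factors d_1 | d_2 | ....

rank_ℚ(R)=1; free=2−1=1
SNF(R) diag = [3] → torsion [3]

Answer: M ≅ ℤ^1 ⊕ ℤ/3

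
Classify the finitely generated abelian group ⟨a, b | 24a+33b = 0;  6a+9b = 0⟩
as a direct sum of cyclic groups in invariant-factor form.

rank_ℚ(R)=2; free=2−2=0
SNF(R) diag = [3, 6] → torsion [3, 6]

Answer: M ≅ ℤ/3 ⊕ ℤ/6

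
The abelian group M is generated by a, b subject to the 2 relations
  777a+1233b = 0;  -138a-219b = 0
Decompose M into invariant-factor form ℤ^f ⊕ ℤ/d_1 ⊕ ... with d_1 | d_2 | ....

rank_ℚ(R)=2; free=2−2=0
SNF(R) diag = [3, 3] → torsion [3, 3]

Answer: M ≅ ℤ/3 ⊕ ℤ/3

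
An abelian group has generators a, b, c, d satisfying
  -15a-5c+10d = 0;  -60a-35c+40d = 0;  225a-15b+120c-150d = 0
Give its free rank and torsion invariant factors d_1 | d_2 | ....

Answer: M ≅ ℤ^1 ⊕ ℤ/5 ⊕ ℤ/15 ⊕ ℤ/15

Derivation:
rank_ℚ(R)=3; free=4−3=1
SNF(R) diag = [5, 15, 15] → torsion [5, 15, 15]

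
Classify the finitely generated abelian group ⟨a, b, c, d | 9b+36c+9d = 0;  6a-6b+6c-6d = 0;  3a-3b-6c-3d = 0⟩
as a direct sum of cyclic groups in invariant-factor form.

Answer: M ≅ ℤ^1 ⊕ ℤ/3 ⊕ ℤ/9 ⊕ ℤ/18

Derivation:
rank_ℚ(R)=3; free=4−3=1
SNF(R) diag = [3, 9, 18] → torsion [3, 9, 18]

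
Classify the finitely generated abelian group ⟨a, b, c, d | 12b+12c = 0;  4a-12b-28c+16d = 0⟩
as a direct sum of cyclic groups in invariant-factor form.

rank_ℚ(R)=2; free=4−2=2
SNF(R) diag = [4, 12] → torsion [4, 12]

Answer: M ≅ ℤ^2 ⊕ ℤ/4 ⊕ ℤ/12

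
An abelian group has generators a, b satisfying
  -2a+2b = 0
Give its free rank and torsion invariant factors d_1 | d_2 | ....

rank_ℚ(R)=1; free=2−1=1
SNF(R) diag = [2] → torsion [2]

Answer: M ≅ ℤ^1 ⊕ ℤ/2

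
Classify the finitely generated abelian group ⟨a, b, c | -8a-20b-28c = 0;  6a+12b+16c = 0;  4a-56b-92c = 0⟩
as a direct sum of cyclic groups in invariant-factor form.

Answer: M ≅ ℤ/2 ⊕ ℤ/4 ⊕ ℤ/12

Derivation:
rank_ℚ(R)=3; free=3−3=0
SNF(R) diag = [2, 4, 12] → torsion [2, 4, 12]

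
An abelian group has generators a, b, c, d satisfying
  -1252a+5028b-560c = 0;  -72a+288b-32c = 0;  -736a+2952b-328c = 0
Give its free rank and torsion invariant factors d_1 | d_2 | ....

Answer: M ≅ ℤ^1 ⊕ ℤ/4 ⊕ ℤ/8 ⊕ ℤ/24

Derivation:
rank_ℚ(R)=3; free=4−3=1
SNF(R) diag = [4, 8, 24] → torsion [4, 8, 24]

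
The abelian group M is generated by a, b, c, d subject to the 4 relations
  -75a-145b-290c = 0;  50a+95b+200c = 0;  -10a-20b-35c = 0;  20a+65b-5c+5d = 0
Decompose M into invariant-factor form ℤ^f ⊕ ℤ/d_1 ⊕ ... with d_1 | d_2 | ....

rank_ℚ(R)=4; free=4−4=0
SNF(R) diag = [5, 5, 5, 5] → torsion [5, 5, 5, 5]

Answer: M ≅ ℤ/5 ⊕ ℤ/5 ⊕ ℤ/5 ⊕ ℤ/5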